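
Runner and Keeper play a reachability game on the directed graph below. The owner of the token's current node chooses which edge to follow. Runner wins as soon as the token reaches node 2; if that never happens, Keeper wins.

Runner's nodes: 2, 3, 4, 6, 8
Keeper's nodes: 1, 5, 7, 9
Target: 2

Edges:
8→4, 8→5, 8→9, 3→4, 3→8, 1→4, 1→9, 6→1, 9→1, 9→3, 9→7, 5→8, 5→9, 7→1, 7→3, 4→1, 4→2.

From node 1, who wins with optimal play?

A0 = {2}
A1: add {4} — 4 (Runner) has 4→2.
A2: add {3, 8} — 3 (Runner) has 3→4; 8 (Runner) has 8→4.
A3 = A2; e.g. 1 (Keeper) can still go to 9. Fixed point.
1 never enters the attractor, so Keeper can avoid the target forever.

Keeper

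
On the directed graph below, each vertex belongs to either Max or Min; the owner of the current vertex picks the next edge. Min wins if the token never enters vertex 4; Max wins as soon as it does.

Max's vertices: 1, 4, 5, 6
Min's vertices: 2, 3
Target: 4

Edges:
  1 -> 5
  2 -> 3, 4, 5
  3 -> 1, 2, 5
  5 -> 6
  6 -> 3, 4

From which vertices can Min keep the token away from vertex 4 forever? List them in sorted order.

A0 = {4}
A1: add {6} — 6 (Max) has 6→4.
A2: add {5} — 5 (Max) has 5→6.
A3: add {1} — 1 (Max) has 1→5.
A4 = A3; e.g. 2 (Min) can still go to 3. Fixed point.
Max's attractor = {1, 4, 5, 6}; Min avoids the target exactly from the complement.

2, 3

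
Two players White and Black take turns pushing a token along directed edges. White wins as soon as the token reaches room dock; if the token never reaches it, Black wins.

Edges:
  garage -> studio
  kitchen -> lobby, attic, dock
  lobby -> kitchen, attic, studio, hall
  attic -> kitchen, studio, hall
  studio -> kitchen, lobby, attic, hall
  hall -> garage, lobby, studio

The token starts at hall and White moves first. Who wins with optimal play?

Track states (vertex, player-to-move).
A0 = {(dock,White), (dock,Black)}
A1: add {(kitchen,White)}.
A2 = A1; e.g. (garage,White) stays out. (hall,White) never enters ⇒ Black avoids the target.

Black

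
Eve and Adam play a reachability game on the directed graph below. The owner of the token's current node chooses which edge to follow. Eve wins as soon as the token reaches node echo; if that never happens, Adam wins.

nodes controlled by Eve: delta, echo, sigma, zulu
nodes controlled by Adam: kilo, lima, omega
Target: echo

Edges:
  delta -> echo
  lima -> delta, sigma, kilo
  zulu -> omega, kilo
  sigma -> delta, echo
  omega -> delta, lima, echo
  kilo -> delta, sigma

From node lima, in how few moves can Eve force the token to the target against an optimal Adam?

3

A0 = {echo}
A1: add {delta, sigma} — delta (Eve) has delta→echo; sigma (Eve) has sigma→echo.
A2: add {kilo} — kilo (Adam): all of {delta, sigma} already in.
A3: add {lima, zulu} — lima (Adam): all of {delta, sigma, kilo} already in; zulu (Eve) has zulu→kilo.
lima enters the attractor at level 3, so Eve can force the target in 3 moves from there.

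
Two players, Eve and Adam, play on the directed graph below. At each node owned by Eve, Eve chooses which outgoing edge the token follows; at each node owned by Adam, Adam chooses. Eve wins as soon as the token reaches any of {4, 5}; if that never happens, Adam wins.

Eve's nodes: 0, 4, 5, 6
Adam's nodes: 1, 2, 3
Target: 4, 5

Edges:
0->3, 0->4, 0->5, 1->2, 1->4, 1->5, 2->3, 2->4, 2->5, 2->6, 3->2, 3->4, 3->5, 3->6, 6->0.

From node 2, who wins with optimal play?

A0 = {4, 5}
A1: add {0} — 0 (Eve) has 0→4.
A2: add {6} — 6 (Eve) has 6→0.
A3 = A2; e.g. 1 (Adam) can still go to 2. Fixed point.
2 never enters the attractor, so Adam can avoid the target forever.

Adam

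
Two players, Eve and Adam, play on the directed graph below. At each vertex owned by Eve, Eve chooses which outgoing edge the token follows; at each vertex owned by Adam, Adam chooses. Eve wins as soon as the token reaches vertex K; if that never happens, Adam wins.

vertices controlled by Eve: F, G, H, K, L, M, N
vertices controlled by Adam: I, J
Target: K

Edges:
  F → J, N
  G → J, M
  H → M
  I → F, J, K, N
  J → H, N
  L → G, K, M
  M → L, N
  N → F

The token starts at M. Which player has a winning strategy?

A0 = {K}
A1: add {L} — L (Eve) has L→K.
A2: add {M} — M (Eve) has M→L.
M ∈ A2, so Eve can force the target.

Eve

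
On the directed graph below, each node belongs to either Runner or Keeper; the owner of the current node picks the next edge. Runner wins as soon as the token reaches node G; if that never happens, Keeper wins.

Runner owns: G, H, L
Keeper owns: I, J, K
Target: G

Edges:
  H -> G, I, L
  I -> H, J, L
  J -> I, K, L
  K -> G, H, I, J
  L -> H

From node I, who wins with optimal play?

Keeper

A0 = {G}
A1: add {H} — H (Runner) has H→G.
A2: add {L} — L (Runner) has L→H.
A3 = A2; e.g. I (Keeper) can still go to J. Fixed point.
I never enters the attractor, so Keeper can avoid the target forever.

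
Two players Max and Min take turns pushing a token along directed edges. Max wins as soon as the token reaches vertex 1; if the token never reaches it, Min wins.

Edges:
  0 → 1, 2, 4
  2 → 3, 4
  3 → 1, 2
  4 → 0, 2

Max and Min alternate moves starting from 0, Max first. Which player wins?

Track states (vertex, player-to-move).
A0 = {(1,Max), (1,Min)}
A1: add {(0,Max), (3,Max)}.
(0,Max) ∈ A1 ⇒ Max forces the target.

Max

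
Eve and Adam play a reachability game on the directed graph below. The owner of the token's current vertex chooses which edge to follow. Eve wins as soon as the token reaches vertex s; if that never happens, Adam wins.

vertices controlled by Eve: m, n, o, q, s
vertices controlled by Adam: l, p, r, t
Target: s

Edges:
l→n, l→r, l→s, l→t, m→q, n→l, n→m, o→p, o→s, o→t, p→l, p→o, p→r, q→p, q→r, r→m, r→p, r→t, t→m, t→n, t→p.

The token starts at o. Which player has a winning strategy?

A0 = {s}
A1: add {o} — o (Eve) has o→s.
A2 = A1; e.g. l (Adam) can still go to n. Fixed point.
o ∈ A1, so Eve can force the target.

Eve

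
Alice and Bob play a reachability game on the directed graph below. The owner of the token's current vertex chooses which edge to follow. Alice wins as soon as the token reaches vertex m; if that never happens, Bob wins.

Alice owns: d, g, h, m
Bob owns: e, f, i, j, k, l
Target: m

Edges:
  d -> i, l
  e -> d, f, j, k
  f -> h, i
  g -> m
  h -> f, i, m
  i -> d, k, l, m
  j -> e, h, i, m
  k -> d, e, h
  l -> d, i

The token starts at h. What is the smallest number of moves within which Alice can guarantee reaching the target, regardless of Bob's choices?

A0 = {m}
A1: add {g, h} — g (Alice) has g→m; h (Alice) has h→m.
A2 = A1; e.g. d (Alice) has no edge into A1. Fixed point.
h enters the attractor at level 1, so Alice can force the target in 1 move from there.

1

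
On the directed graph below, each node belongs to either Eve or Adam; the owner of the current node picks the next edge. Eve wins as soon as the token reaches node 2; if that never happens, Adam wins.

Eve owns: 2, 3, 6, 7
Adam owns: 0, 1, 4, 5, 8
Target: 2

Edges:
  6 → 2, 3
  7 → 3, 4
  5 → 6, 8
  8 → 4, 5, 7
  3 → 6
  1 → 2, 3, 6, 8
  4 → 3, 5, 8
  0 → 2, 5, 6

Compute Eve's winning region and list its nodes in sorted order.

A0 = {2}
A1: add {6} — 6 (Eve) has 6→2.
A2: add {3} — 3 (Eve) has 3→6.
A3: add {7} — 7 (Eve) has 7→3.
A4 = A3; e.g. 0 (Adam) can still go to 5. Fixed point.
Eve's winning region = {2, 3, 6, 7}.

2, 3, 6, 7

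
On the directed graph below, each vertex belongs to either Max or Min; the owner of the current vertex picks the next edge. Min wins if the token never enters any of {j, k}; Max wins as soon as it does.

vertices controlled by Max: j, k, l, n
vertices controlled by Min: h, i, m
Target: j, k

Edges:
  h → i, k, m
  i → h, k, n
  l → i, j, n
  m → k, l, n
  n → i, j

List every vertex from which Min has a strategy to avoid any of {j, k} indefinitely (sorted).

A0 = {j, k}
A1: add {l, n} — l (Max) has l→j; n (Max) has n→j.
A2: add {m} — m (Min): all of {k, l, n} already in.
A3 = A2; e.g. h (Min) can still go to i. Fixed point.
Max's attractor = {j, k, l, m, n}; Min avoids the target exactly from the complement.

h, i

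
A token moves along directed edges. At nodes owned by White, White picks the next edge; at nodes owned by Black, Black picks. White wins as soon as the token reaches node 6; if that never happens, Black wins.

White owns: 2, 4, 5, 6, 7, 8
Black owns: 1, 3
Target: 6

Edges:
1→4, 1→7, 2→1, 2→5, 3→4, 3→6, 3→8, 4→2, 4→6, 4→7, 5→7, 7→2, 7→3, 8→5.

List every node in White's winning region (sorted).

A0 = {6}
A1: add {4} — 4 (White) has 4→6.
A2 = A1; e.g. 1 (Black) can still go to 7. Fixed point.
White's winning region = {4, 6}.

4, 6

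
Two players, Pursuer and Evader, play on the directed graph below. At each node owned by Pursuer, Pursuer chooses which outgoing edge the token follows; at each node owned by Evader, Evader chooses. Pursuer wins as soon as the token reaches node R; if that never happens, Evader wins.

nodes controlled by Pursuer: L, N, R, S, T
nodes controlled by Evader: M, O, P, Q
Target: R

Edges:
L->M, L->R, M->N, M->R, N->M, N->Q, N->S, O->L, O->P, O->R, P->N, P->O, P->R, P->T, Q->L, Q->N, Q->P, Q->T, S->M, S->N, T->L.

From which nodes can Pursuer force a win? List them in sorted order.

L, R, T

A0 = {R}
A1: add {L} — L (Pursuer) has L→R.
A2: add {T} — T (Pursuer) has T→L.
A3 = A2; e.g. M (Evader) can still go to N. Fixed point.
Pursuer's winning region = {L, R, T}.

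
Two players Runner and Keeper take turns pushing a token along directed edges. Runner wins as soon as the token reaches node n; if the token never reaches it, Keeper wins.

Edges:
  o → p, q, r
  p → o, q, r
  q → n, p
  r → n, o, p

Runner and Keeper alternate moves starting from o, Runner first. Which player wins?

Keeper

Track states (vertex, player-to-move).
A0 = {(n,Runner), (n,Keeper)}
A1: add {(q,Runner), (r,Runner)}.
A2 = A1; e.g. (o,Runner) stays out. (o,Runner) never enters ⇒ Keeper avoids the target.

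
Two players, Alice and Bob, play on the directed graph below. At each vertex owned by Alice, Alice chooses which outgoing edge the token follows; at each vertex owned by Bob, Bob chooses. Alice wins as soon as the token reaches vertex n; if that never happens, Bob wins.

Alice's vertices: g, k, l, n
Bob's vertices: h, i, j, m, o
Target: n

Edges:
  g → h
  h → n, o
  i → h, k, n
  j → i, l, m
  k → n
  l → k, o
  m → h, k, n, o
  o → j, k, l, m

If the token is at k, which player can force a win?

A0 = {n}
A1: add {k} — k (Alice) has k→n.
k ∈ A1, so Alice can force the target.

Alice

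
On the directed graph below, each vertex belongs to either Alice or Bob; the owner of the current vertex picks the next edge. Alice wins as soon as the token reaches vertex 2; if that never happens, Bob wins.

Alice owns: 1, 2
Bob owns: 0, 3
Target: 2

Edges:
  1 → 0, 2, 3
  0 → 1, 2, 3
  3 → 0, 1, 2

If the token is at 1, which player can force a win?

A0 = {2}
A1: add {1} — 1 (Alice) has 1→2.
A2 = A1; e.g. 0 (Bob) can still go to 3. Fixed point.
1 ∈ A1, so Alice can force the target.

Alice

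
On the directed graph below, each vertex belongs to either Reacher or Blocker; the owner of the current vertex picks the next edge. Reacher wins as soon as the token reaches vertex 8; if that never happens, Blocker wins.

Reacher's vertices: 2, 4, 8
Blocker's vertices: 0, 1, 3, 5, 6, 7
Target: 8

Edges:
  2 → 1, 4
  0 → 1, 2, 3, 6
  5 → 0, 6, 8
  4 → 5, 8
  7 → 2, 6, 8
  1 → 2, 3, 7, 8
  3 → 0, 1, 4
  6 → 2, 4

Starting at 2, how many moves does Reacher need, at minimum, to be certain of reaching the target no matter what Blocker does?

2

A0 = {8}
A1: add {4} — 4 (Reacher) has 4→8.
A2: add {2} — 2 (Reacher) has 2→4.
2 enters the attractor at level 2, so Reacher can force the target in 2 moves from there.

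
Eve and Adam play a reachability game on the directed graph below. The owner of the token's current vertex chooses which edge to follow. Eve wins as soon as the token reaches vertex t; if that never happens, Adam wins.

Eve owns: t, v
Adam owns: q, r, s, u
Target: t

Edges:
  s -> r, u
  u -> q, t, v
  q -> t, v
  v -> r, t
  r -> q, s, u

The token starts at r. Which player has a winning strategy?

Adam

A0 = {t}
A1: add {v} — v (Eve) has v→t.
A2: add {q} — q (Adam): all of {t, v} already in.
A3: add {u} — u (Adam): all of {q, t, v} already in.
A4 = A3; e.g. r (Adam) can still go to s. Fixed point.
r never enters the attractor, so Adam can avoid the target forever.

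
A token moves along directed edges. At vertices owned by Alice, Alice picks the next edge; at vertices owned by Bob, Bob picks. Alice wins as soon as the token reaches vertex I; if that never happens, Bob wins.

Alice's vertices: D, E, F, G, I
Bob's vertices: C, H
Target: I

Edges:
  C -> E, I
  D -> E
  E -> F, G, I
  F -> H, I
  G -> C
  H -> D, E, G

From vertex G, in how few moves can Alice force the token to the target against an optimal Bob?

A0 = {I}
A1: add {E, F} — E (Alice) has E→I; F (Alice) has F→I.
A2: add {C, D} — C (Bob): all of {E, I} already in; D (Alice) has D→E.
A3: add {G} — G (Alice) has G→C.
G enters the attractor at level 3, so Alice can force the target in 3 moves from there.

3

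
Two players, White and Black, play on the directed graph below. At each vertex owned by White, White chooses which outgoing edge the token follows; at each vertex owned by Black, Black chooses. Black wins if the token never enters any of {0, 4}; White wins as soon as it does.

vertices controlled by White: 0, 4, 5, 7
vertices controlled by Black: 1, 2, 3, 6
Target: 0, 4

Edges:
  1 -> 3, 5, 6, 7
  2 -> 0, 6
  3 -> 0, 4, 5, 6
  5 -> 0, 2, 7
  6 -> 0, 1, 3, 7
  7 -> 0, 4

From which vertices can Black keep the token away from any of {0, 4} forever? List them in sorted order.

A0 = {0, 4}
A1: add {5, 7} — 5 (White) has 5→0; 7 (White) has 7→0.
A2 = A1; e.g. 1 (Black) can still go to 3. Fixed point.
White's attractor = {0, 4, 5, 7}; Black avoids the target exactly from the complement.

1, 2, 3, 6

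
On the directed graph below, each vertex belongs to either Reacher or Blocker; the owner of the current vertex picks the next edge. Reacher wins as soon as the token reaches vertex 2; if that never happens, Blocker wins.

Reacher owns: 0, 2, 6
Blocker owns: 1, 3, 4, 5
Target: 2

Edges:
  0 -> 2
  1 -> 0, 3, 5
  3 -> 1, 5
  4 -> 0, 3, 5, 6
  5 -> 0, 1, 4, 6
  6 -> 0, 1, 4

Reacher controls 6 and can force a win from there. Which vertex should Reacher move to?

0

A0 = {2}
A1: add {0} — 0 (Reacher) has 0→2.
A2: add {6} — 6 (Reacher) has 6→0.
A3 = A2; e.g. 1 (Blocker) can still go to 3. Fixed point.
From 6, successor 0 is in the attractor (rank 1); the other successors 1, 4 are not.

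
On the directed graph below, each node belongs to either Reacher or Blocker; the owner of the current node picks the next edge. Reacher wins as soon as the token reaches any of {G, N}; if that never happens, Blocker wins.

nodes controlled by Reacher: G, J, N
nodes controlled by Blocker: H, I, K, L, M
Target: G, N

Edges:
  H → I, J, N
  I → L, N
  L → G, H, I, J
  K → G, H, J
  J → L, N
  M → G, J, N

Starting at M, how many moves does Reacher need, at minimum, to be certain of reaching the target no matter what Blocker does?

2

A0 = {G, N}
A1: add {J} — J (Reacher) has J→N.
A2: add {M} — M (Blocker): all of {G, J, N} already in.
A3 = A2; e.g. H (Blocker) can still go to I. Fixed point.
M enters the attractor at level 2, so Reacher can force the target in 2 moves from there.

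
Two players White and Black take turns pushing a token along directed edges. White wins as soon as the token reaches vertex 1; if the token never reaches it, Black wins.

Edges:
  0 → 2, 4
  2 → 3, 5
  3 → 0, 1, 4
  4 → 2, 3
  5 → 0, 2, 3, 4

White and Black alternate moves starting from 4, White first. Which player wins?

Track states (vertex, player-to-move).
A0 = {(1,White), (1,Black)}
A1: add {(3,White)}.
A2 = A1; e.g. (0,White) stays out. (4,White) never enters ⇒ Black avoids the target.

Black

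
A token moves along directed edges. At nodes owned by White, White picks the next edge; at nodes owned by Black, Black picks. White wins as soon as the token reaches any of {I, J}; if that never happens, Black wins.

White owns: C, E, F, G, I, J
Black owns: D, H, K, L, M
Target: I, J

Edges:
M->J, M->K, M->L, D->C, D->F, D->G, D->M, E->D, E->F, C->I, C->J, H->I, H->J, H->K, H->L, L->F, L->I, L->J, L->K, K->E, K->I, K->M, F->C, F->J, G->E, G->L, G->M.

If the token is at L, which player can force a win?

Black

A0 = {I, J}
A1: add {C, F} — C (White) has C→I; F (White) has F→J.
A2: add {E} — E (White) has E→F.
A3: add {G} — G (White) has G→E.
A4 = A3; e.g. D (Black) can still go to M. Fixed point.
L never enters the attractor, so Black can avoid the target forever.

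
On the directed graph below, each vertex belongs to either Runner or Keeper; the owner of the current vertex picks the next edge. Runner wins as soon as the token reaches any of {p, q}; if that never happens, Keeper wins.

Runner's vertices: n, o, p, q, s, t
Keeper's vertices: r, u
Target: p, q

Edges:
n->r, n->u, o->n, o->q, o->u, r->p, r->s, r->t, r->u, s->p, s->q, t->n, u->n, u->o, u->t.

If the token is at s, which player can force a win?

Runner

A0 = {p, q}
A1: add {o, s} — o (Runner) has o→q; s (Runner) has s→p.
A2 = A1; e.g. n (Runner) has no edge into A1. Fixed point.
s ∈ A1, so Runner can force the target.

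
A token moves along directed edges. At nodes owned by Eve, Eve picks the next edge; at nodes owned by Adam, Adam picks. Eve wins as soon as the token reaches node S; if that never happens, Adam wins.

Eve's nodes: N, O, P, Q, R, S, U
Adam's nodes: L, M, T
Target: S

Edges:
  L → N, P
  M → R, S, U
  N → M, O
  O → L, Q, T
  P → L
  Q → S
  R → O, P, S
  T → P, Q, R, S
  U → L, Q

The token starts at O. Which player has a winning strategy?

Eve

A0 = {S}
A1: add {Q, R} — Q (Eve) has Q→S; R (Eve) has R→S.
A2: add {O, U} — O (Eve) has O→Q; U (Eve) has U→Q.
O ∈ A2, so Eve can force the target.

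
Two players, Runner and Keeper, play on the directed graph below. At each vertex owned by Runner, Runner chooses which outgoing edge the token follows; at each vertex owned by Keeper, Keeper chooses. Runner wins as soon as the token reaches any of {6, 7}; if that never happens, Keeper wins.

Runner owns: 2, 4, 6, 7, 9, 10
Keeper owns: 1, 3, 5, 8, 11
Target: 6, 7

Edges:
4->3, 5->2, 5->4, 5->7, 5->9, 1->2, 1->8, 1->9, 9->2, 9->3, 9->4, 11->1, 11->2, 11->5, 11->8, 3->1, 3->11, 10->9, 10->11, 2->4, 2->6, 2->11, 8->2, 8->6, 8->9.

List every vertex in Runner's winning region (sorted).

A0 = {6, 7}
A1: add {2} — 2 (Runner) has 2→6.
A2: add {9} — 9 (Runner) has 9→2.
A3: add {8, 10} — 8 (Keeper): all of {2, 6, 9} already in; 10 (Runner) has 10→9.
A4: add {1} — 1 (Keeper): all of {2, 8, 9} already in.
A5 = A4; e.g. 3 (Keeper) can still go to 11. Fixed point.
Runner's winning region = {1, 2, 6, 7, 8, 9, 10}.

1, 2, 6, 7, 8, 9, 10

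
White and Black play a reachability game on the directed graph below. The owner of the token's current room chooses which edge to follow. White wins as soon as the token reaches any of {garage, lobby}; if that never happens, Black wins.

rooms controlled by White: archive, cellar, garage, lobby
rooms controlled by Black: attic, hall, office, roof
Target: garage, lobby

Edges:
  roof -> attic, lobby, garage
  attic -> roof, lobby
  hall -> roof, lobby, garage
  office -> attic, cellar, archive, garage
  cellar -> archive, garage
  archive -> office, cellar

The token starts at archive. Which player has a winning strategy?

A0 = {garage, lobby}
A1: add {cellar} — cellar (White) has cellar→garage.
A2: add {archive} — archive (White) has archive→cellar.
A3 = A2; e.g. roof (Black) can still go to attic. Fixed point.
archive ∈ A2, so White can force the target.

White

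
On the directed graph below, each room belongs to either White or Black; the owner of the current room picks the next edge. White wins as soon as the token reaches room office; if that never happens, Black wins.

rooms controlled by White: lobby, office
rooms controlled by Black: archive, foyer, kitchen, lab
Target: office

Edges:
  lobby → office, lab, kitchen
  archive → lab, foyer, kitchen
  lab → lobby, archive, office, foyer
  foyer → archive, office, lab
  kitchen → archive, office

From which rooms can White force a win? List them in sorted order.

lobby, office

A0 = {office}
A1: add {lobby} — lobby (White) has lobby→office.
A2 = A1; e.g. archive (Black) can still go to lab. Fixed point.
White's winning region = {lobby, office}.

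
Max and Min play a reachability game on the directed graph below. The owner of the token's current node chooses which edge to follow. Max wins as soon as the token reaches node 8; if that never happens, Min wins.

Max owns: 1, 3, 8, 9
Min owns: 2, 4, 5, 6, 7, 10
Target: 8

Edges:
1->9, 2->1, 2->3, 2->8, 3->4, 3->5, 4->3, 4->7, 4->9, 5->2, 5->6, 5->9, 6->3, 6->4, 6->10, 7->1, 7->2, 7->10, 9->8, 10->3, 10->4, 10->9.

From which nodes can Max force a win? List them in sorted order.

A0 = {8}
A1: add {9} — 9 (Max) has 9→8.
A2: add {1} — 1 (Max) has 1→9.
A3 = A2; e.g. 2 (Min) can still go to 3. Fixed point.
Max's winning region = {1, 8, 9}.

1, 8, 9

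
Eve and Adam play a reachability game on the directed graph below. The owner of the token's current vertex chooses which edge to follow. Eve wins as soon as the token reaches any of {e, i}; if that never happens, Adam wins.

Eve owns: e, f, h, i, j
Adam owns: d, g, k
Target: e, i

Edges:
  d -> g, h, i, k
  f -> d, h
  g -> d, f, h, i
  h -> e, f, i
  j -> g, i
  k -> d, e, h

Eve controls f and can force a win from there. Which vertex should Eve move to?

h

A0 = {e, i}
A1: add {h, j} — h (Eve) has h→e; j (Eve) has j→i.
A2: add {f} — f (Eve) has f→h.
A3 = A2; e.g. d (Adam) can still go to g. Fixed point.
From f, successor h is in the attractor (rank 1); the other successor d is not.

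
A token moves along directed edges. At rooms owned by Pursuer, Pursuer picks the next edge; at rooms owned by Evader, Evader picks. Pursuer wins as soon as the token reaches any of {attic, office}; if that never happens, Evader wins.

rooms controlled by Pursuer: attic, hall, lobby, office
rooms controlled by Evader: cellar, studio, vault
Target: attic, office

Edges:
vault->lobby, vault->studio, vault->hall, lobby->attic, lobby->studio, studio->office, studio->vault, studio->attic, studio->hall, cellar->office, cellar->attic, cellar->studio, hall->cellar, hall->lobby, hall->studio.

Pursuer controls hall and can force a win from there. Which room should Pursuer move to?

A0 = {attic, office}
A1: add {lobby} — lobby (Pursuer) has lobby→attic.
A2: add {hall} — hall (Pursuer) has hall→lobby.
A3 = A2; e.g. vault (Evader) can still go to studio. Fixed point.
From hall, successor lobby is in the attractor (rank 1); the other successors cellar, studio are not.

lobby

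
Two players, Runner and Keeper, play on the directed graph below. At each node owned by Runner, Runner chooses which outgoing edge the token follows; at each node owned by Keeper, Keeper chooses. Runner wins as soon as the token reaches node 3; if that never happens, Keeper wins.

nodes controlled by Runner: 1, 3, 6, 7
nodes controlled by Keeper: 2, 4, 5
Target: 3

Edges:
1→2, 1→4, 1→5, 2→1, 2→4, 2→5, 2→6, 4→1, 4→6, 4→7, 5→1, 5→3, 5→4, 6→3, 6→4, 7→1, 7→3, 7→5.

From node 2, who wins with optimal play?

Keeper

A0 = {3}
A1: add {6, 7} — 6 (Runner) has 6→3; 7 (Runner) has 7→3.
A2 = A1; e.g. 1 (Runner) has no edge into A1. Fixed point.
2 never enters the attractor, so Keeper can avoid the target forever.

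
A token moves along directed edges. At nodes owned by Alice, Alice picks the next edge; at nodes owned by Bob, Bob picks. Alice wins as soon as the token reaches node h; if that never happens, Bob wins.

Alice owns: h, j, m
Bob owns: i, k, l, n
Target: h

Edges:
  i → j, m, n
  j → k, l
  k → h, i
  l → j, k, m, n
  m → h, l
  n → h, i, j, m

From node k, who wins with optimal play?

Bob

A0 = {h}
A1: add {m} — m (Alice) has m→h.
A2 = A1; e.g. i (Bob) can still go to j. Fixed point.
k never enters the attractor, so Bob can avoid the target forever.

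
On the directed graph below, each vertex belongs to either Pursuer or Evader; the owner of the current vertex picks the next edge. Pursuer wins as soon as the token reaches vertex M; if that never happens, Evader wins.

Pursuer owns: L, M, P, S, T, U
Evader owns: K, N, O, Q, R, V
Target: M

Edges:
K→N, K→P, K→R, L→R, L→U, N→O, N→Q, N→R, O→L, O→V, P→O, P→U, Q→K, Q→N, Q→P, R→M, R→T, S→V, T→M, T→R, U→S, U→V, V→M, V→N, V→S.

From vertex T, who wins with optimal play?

A0 = {M}
A1: add {T} — T (Pursuer) has T→M.
T ∈ A1, so Pursuer can force the target.

Pursuer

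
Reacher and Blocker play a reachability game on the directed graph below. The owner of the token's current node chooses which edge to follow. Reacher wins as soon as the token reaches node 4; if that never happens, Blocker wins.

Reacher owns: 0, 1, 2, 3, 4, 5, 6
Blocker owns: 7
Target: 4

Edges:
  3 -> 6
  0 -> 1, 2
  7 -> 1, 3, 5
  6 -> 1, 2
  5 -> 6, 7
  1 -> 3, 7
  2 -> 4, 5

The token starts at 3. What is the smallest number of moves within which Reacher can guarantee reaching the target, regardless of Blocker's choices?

A0 = {4}
A1: add {2} — 2 (Reacher) has 2→4.
A2: add {0, 6} — 0 (Reacher) has 0→2; 6 (Reacher) has 6→2.
A3: add {3, 5} — 3 (Reacher) has 3→6; 5 (Reacher) has 5→6.
3 enters the attractor at level 3, so Reacher can force the target in 3 moves from there.

3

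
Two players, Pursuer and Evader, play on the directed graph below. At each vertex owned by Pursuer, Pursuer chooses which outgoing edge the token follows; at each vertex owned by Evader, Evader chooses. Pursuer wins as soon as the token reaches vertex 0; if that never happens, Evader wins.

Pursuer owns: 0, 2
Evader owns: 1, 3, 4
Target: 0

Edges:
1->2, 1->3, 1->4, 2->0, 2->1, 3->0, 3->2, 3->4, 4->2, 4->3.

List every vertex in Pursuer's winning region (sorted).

0, 2

A0 = {0}
A1: add {2} — 2 (Pursuer) has 2→0.
A2 = A1; e.g. 1 (Evader) can still go to 3. Fixed point.
Pursuer's winning region = {0, 2}.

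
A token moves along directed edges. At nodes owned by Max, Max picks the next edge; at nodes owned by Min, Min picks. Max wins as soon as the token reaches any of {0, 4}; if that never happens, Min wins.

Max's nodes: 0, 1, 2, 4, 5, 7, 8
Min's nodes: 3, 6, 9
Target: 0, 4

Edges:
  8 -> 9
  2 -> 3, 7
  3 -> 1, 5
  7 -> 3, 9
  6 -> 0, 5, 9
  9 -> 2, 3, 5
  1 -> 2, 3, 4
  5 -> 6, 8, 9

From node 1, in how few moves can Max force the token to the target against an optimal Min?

1

A0 = {0, 4}
A1: add {1} — 1 (Max) has 1→4.
A2 = A1; e.g. 2 (Max) has no edge into A1. Fixed point.
1 enters the attractor at level 1, so Max can force the target in 1 move from there.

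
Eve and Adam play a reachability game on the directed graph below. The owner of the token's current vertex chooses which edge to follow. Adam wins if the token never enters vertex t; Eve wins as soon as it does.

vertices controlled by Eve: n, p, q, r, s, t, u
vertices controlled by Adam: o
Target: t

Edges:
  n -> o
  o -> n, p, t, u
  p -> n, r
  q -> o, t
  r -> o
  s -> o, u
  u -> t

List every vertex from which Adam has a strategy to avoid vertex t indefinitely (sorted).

A0 = {t}
A1: add {q, u} — q (Eve) has q→t; u (Eve) has u→t.
A2: add {s} — s (Eve) has s→u.
A3 = A2; e.g. n (Eve) has no edge into A2. Fixed point.
Eve's attractor = {q, s, t, u}; Adam avoids the target exactly from the complement.

n, o, p, r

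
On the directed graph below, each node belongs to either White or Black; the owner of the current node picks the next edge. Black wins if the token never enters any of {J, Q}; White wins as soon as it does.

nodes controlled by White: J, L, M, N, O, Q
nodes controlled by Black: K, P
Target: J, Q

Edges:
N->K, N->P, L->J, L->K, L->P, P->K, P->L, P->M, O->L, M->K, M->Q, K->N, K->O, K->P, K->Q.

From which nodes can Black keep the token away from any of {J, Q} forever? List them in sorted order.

K, N, P

A0 = {J, Q}
A1: add {L, M} — L (White) has L→J; M (White) has M→Q.
A2: add {O} — O (White) has O→L.
A3 = A2; e.g. K (Black) can still go to N. Fixed point.
White's attractor = {J, L, M, O, Q}; Black avoids the target exactly from the complement.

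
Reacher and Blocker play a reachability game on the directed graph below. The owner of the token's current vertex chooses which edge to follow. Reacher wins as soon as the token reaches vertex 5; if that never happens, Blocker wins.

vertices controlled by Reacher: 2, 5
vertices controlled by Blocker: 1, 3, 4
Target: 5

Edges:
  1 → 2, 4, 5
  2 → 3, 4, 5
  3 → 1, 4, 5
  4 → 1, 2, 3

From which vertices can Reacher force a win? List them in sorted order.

2, 5

A0 = {5}
A1: add {2} — 2 (Reacher) has 2→5.
A2 = A1; e.g. 1 (Blocker) can still go to 4. Fixed point.
Reacher's winning region = {2, 5}.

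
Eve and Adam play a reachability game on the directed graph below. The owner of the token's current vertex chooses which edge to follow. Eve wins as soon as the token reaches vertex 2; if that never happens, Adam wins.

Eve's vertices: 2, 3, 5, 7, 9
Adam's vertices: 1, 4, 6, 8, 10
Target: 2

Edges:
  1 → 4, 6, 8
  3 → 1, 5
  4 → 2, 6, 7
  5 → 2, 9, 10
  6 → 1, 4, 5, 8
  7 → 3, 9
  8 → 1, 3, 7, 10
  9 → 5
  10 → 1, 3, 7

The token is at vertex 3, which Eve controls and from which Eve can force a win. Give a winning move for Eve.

A0 = {2}
A1: add {5} — 5 (Eve) has 5→2.
A2: add {3, 9} — 3 (Eve) has 3→5; 9 (Eve) has 9→5.
A3: add {7} — 7 (Eve) has 7→3.
A4 = A3; e.g. 1 (Adam) can still go to 4. Fixed point.
From 3, successor 5 is in the attractor (rank 1); the other successor 1 is not.

5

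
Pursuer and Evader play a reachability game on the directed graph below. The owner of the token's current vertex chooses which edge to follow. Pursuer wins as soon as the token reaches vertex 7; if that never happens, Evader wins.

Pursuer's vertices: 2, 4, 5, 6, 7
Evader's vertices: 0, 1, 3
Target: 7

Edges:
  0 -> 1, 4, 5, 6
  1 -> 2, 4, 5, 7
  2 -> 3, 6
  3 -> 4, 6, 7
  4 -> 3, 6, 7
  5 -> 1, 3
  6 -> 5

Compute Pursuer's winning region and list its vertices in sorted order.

4, 7

A0 = {7}
A1: add {4} — 4 (Pursuer) has 4→7.
A2 = A1; e.g. 0 (Evader) can still go to 1. Fixed point.
Pursuer's winning region = {4, 7}.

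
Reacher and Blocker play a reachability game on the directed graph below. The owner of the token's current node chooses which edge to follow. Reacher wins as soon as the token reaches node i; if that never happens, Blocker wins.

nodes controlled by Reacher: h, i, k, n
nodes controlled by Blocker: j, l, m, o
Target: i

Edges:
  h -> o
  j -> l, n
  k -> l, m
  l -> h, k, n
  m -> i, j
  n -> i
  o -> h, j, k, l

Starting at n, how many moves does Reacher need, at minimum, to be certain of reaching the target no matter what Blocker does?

A0 = {i}
A1: add {n} — n (Reacher) has n→i.
A2 = A1; e.g. h (Reacher) has no edge into A1. Fixed point.
n enters the attractor at level 1, so Reacher can force the target in 1 move from there.

1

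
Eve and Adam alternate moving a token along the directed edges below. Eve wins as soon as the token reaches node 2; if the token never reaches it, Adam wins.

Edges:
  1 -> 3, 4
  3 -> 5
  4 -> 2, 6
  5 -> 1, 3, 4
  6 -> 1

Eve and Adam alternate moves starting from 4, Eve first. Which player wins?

Eve

Track states (vertex, player-to-move).
A0 = {(2,Eve), (2,Adam)}
A1: add {(4,Eve)}.
(4,Eve) ∈ A1 ⇒ Eve forces the target.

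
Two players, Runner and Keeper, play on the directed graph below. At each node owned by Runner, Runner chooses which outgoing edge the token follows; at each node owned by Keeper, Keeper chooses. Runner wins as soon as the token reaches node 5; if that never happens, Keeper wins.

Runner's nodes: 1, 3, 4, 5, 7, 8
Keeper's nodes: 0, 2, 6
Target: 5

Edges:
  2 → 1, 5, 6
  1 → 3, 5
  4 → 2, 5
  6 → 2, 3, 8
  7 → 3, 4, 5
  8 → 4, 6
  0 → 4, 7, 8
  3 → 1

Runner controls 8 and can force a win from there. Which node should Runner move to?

A0 = {5}
A1: add {1, 4, 7} — 1 (Runner) has 1→5; 4 (Runner) has 4→5; 7 (Runner) has 7→5.
A2: add {3, 8} — 3 (Runner) has 3→1; 8 (Runner) has 8→4.
A3: add {0} — 0 (Keeper): all of {4, 7, 8} already in.
A4 = A3; e.g. 2 (Keeper) can still go to 6. Fixed point.
From 8, successor 4 is in the attractor (rank 1); the other successor 6 is not.

4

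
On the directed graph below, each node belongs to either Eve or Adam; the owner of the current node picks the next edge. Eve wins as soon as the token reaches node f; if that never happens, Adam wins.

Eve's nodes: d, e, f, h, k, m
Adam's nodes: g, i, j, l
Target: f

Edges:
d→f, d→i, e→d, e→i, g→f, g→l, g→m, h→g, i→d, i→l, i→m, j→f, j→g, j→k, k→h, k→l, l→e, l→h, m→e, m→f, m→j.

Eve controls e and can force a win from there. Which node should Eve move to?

A0 = {f}
A1: add {d, m} — d (Eve) has d→f; m (Eve) has m→f.
A2: add {e} — e (Eve) has e→d.
A3 = A2; e.g. g (Adam) can still go to l. Fixed point.
From e, successor d is in the attractor (rank 1); the other successor i is not.

d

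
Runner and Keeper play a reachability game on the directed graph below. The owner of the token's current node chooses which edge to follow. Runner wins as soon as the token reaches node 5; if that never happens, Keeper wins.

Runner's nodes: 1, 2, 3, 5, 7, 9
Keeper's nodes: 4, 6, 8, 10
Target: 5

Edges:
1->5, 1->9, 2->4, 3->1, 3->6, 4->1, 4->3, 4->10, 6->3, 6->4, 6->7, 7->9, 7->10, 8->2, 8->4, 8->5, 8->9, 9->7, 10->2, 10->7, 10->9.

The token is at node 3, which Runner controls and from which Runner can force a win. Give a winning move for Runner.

1

A0 = {5}
A1: add {1} — 1 (Runner) has 1→5.
A2: add {3} — 3 (Runner) has 3→1.
A3 = A2; e.g. 2 (Runner) has no edge into A2. Fixed point.
From 3, successor 1 is in the attractor (rank 1); the other successor 6 is not.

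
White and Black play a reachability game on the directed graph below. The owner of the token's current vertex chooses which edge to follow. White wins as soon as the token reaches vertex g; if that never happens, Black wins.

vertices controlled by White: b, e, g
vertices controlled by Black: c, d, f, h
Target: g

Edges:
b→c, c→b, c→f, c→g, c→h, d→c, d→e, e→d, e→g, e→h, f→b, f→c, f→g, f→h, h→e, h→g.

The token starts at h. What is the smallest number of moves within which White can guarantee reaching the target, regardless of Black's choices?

2

A0 = {g}
A1: add {e} — e (White) has e→g.
A2: add {h} — h (Black): all of {e, g} already in.
A3 = A2; e.g. b (White) has no edge into A2. Fixed point.
h enters the attractor at level 2, so White can force the target in 2 moves from there.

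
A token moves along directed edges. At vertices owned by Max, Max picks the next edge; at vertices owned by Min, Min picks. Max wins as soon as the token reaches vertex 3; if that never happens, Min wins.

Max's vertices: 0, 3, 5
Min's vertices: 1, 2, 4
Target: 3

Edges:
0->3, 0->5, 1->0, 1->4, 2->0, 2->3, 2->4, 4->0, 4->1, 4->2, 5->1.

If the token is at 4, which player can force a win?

A0 = {3}
A1: add {0} — 0 (Max) has 0→3.
A2 = A1; e.g. 1 (Min) can still go to 4. Fixed point.
4 never enters the attractor, so Min can avoid the target forever.

Min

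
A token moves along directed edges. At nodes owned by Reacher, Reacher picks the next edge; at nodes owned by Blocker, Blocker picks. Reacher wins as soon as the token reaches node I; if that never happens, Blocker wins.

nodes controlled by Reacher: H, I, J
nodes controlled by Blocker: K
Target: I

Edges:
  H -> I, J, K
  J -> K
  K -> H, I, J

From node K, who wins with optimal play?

A0 = {I}
A1: add {H} — H (Reacher) has H→I.
A2 = A1; e.g. J (Reacher) has no edge into A1. Fixed point.
K never enters the attractor, so Blocker can avoid the target forever.

Blocker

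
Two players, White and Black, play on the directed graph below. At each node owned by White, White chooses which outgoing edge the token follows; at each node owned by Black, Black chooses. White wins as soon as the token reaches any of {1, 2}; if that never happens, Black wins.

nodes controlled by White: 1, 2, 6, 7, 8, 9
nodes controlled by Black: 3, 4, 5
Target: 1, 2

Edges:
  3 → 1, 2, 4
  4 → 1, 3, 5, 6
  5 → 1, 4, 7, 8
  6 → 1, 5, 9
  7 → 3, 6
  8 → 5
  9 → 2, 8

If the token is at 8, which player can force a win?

A0 = {1, 2}
A1: add {6, 9} — 6 (White) has 6→1; 9 (White) has 9→2.
A2: add {7} — 7 (White) has 7→6.
A3 = A2; e.g. 3 (Black) can still go to 4. Fixed point.
8 never enters the attractor, so Black can avoid the target forever.

Black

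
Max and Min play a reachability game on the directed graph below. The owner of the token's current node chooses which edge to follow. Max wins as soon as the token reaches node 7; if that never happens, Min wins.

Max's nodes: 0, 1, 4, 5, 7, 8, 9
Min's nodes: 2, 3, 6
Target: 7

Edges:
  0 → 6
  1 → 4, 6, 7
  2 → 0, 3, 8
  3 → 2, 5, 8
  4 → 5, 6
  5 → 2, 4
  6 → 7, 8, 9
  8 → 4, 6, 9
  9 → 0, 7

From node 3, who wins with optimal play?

A0 = {7}
A1: add {1, 9} — 1 (Max) has 1→7; 9 (Max) has 9→7.
A2: add {8} — 8 (Max) has 8→9.
A3: add {6} — 6 (Min): all of {7, 8, 9} already in.
A4: add {0, 4} — 0 (Max) has 0→6; 4 (Max) has 4→6.
A5: add {5} — 5 (Max) has 5→4.
A6 = A5; e.g. 2 (Min) can still go to 3. Fixed point.
3 never enters the attractor, so Min can avoid the target forever.

Min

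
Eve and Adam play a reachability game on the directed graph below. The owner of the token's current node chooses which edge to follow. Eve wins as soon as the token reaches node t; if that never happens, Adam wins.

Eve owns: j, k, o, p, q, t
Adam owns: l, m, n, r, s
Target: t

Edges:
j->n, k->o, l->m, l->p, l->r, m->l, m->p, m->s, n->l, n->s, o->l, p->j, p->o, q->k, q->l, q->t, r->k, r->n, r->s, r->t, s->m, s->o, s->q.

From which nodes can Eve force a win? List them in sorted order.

q, t

A0 = {t}
A1: add {q} — q (Eve) has q→t.
A2 = A1; e.g. j (Eve) has no edge into A1. Fixed point.
Eve's winning region = {q, t}.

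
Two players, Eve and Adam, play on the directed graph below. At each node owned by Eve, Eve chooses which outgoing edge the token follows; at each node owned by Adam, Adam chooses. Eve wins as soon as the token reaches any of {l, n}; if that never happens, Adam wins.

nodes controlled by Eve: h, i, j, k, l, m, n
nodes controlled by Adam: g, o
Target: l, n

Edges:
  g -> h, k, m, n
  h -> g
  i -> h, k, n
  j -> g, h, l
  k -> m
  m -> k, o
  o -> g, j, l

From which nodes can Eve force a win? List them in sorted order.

A0 = {l, n}
A1: add {i, j} — i (Eve) has i→n; j (Eve) has j→l.
A2 = A1; e.g. g (Adam) can still go to h. Fixed point.
Eve's winning region = {i, j, l, n}.

i, j, l, n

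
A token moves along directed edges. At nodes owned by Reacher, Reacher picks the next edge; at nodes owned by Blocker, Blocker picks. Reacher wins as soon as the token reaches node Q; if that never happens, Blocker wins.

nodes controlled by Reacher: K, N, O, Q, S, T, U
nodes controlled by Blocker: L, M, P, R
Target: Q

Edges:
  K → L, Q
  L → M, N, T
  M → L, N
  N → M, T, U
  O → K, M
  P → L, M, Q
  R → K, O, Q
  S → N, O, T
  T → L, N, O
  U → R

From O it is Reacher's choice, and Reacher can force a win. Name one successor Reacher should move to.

A0 = {Q}
A1: add {K} — K (Reacher) has K→Q.
A2: add {O} — O (Reacher) has O→K.
A3: add {R, S, T} — R (Blocker): all of {K, O, Q} already in; S (Reacher) has S→O; T (Reacher) has T→O.
A4: add {N, U} — N (Reacher) has N→T; U (Reacher) has U→R.
A5 = A4; e.g. L (Blocker) can still go to M. Fixed point.
From O, successor K is in the attractor (rank 1); the other successor M is not.

K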